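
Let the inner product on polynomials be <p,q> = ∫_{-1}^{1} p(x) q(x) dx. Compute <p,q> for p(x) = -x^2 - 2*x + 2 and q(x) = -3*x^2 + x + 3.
<p,q> = 88/15

Expand the product: p(x)·q(x) = 3*x^4 + 5*x^3 - 11*x^2 - 4*x + 6.
∫_{-1}^{1} of each monomial x^k gives [2/(k+1) if k even, 0 if k odd]. Integrating term-by-term (or equivalently evaluating the antiderivative F(x) = 3*x^5/5 + 5*x^4/4 - 11*x^3/3 - 2*x^2 + 6*x at the endpoints):
  F(1) − F(−1) = 131/60 − (-221/60) = 88/15.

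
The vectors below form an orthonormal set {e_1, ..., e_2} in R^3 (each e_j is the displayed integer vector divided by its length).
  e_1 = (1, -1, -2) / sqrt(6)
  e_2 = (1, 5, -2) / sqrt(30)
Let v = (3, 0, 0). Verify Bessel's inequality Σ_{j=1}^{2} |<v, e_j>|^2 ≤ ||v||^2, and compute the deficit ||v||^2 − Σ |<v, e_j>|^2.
Σ |<v, e_j>|^2 = 9/5; ||v||^2 = 9; deficit = 36/5

Write each e_j = u_j / sqrt(<u_j, u_j>) where u_j is the displayed integer vector. Then <v, e_j> = <v, u_j> / sqrt(<u_j, u_j>), so |<v, e_j>|^2 = <v, u_j>^2 / <u_j, u_j>.
Coefficients: <v, e_1> = 3/sqrt(6), <v, e_2> = 3/sqrt(30).
Square and sum: Σ |<v, e_j>|^2 = 9/5.
Compute ||v||^2 = v·v = 9.
Deficit = 9 − 9/5 = 36/5 ≥ 0, confirming Bessel's inequality. (The deficit equals ||v − Σ <v,e_j> e_j||^2, the squared distance from v to span{e_j}.)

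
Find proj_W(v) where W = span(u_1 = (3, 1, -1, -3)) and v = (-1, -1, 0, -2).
proj_W(v) = (3/10, 1/10, -1/10, -3/10)

Set up U = [u_1 | ... | u_1] ∈ R^(4×1). The projector onto W = col(U) is P = U (U^T U)^(-1) U^T.
Compute U^T U =
  [20],
and U^T v = (2).
Solve U^T U · c = U^T v for the coefficients: c = (1/10). The projection is proj_W(v) = U c.
Check: (v - proj_W(v)) · u_1 = 0  (should be 0).
Result: proj_W(v) = (3/10, 1/10, -1/10, -3/10).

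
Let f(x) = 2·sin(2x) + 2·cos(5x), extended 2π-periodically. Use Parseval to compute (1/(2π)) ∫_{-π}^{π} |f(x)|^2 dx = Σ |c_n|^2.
Σ |c_n|^2 = 4

Expand |f|^2 and use orthogonality of {sin(nx), cos(mx)} on [-π, π]:
  ∫_{-π}^{π} sin(nx)^2 dx = π, ∫ cos(mx)^2 dx = π, and cross terms integrate to 0.
So ∫_{-π}^{π} f(x)^2 dx = 2^2 · π + 2^2 · π = (4 + 4)π.
Divide by 2π: (4 + 4)/2 = 4.
By Parseval, this equals Σ |c_n|^2.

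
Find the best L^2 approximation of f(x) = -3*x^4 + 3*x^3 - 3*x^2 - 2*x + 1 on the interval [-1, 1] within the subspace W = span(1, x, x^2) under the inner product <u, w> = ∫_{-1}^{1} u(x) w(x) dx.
g(x) = -39*x^2/7 - x/5 + 44/35

The best approximation g ∈ W is the orthogonal projection of f onto W. Writing g = a_0 + a_1 x + a_2 x^2, the coefficients solve the normal equations G · a = b where
  G_{ij} = <φ_i, φ_j> and b_i = <f, φ_i>, with φ_0 = 1, φ_1 = x, φ_2 = x^2.
G =
  [2, 0, 2/3]
  [0, 2/3, 0]
  [2/3, 0, 2/5],
b = (-6/5, -2/15, -146/105).
Solving gives a_0 = 44/35, a_1 = -1/5, a_2 = -39/7, so
  g(x) = -39*x^2/7 - x/5 + 44/35.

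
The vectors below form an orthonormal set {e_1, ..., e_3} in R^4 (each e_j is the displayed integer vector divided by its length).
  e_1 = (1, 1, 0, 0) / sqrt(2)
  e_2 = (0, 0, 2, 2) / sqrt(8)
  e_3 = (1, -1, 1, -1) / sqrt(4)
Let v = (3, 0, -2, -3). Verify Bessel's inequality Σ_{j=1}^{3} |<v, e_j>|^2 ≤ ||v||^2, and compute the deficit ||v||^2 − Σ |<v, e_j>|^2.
Σ |<v, e_j>|^2 = 21; ||v||^2 = 22; deficit = 1

Write each e_j = u_j / sqrt(<u_j, u_j>) where u_j is the displayed integer vector. Then <v, e_j> = <v, u_j> / sqrt(<u_j, u_j>), so |<v, e_j>|^2 = <v, u_j>^2 / <u_j, u_j>.
Coefficients: <v, e_1> = 3/sqrt(2), <v, e_2> = -10/sqrt(8), <v, e_3> = 4/sqrt(4).
Square and sum: Σ |<v, e_j>|^2 = 21.
Compute ||v||^2 = v·v = 22.
Deficit = 22 − 21 = 1 ≥ 0, confirming Bessel's inequality. (The deficit equals ||v − Σ <v,e_j> e_j||^2, the squared distance from v to span{e_j}.)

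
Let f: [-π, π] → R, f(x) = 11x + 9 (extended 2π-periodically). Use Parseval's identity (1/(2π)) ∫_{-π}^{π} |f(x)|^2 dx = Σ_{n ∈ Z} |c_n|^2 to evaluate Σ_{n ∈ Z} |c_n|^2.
Σ |c_n|^2 = 121π^2/3 + 81

Expand and integrate term by term over [-π, π]:
  ∫ (11x)^2 dx = 121·(2π^3/3); ∫ 2·11·(9)·x dx = 0 (odd integrand); ∫ 9^2 dx = 81·2π.
So (1/(2π)) ∫_{-π}^{π} (11x + 9)^2 dx = 121π^2/3 + 81 = 121π^2/3 + 81.
Parseval ⇒ Σ |c_n|^2 = 121π^2/3 + 81.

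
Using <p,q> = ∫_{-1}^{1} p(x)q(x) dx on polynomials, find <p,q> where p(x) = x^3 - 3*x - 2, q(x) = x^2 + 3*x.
<p,q> = -92/15

Expand the product: p(x)·q(x) = x^5 + 3*x^4 - 3*x^3 - 11*x^2 - 6*x.
∫_{-1}^{1} of each monomial x^k gives [2/(k+1) if k even, 0 if k odd]. Integrating term-by-term (or equivalently evaluating the antiderivative F(x) = x^6/6 + 3*x^5/5 - 3*x^4/4 - 11*x^3/3 - 3*x^2 at the endpoints):
  F(1) − F(−1) = -133/20 − (-31/60) = -92/15.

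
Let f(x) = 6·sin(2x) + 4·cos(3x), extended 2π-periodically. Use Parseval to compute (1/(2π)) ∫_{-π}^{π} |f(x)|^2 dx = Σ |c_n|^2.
Σ |c_n|^2 = 26

Expand |f|^2 and use orthogonality of {sin(nx), cos(mx)} on [-π, π]:
  ∫_{-π}^{π} sin(nx)^2 dx = π, ∫ cos(mx)^2 dx = π, and cross terms integrate to 0.
So ∫_{-π}^{π} f(x)^2 dx = 6^2 · π + 4^2 · π = (36 + 16)π.
Divide by 2π: (36 + 16)/2 = 26.
By Parseval, this equals Σ |c_n|^2.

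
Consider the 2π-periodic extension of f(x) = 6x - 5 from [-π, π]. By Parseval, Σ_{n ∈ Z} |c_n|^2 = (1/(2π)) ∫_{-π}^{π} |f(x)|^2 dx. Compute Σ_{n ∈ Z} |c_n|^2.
Σ |c_n|^2 = 12π^2 + 25

Expand and integrate term by term over [-π, π]:
  ∫ (6x)^2 dx = 36·(2π^3/3); ∫ 2·6·(-5)·x dx = 0 (odd integrand); ∫ (-5)^2 dx = 25·2π.
So (1/(2π)) ∫_{-π}^{π} (6x - 5)^2 dx = 36π^2/3 + 25 = 12π^2 + 25.
Parseval ⇒ Σ |c_n|^2 = 12π^2 + 25.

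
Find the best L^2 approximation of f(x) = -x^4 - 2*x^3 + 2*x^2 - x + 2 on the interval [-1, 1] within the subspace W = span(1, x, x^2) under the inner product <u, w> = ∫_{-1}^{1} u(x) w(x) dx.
g(x) = 8*x^2/7 - 11*x/5 + 73/35

The best approximation g ∈ W is the orthogonal projection of f onto W. Writing g = a_0 + a_1 x + a_2 x^2, the coefficients solve the normal equations G · a = b where
  G_{ij} = <φ_i, φ_j> and b_i = <f, φ_i>, with φ_0 = 1, φ_1 = x, φ_2 = x^2.
G =
  [2, 0, 2/3]
  [0, 2/3, 0]
  [2/3, 0, 2/5],
b = (74/15, -22/15, 194/105).
Solving gives a_0 = 73/35, a_1 = -11/5, a_2 = 8/7, so
  g(x) = 8*x^2/7 - 11*x/5 + 73/35.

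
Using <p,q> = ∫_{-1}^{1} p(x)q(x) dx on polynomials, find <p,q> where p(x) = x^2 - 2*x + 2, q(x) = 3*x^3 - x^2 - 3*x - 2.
<p,q> = -142/15

Expand the product: p(x)·q(x) = 3*x^5 - 7*x^4 + 5*x^3 + 2*x^2 - 2*x - 4.
∫_{-1}^{1} of each monomial x^k gives [2/(k+1) if k even, 0 if k odd]. Integrating term-by-term (or equivalently evaluating the antiderivative F(x) = x^6/2 - 7*x^5/5 + 5*x^4/4 + 2*x^3/3 - x^2 - 4*x at the endpoints):
  F(1) − F(−1) = -239/60 − (329/60) = -142/15.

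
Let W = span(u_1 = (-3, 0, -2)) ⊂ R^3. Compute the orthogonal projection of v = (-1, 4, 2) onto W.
proj_W(v) = (3/13, 0, 2/13)

Set up U = [u_1 | ... | u_1] ∈ R^(3×1). The projector onto W = col(U) is P = U (U^T U)^(-1) U^T.
Compute U^T U =
  [13],
and U^T v = (-1).
Solve U^T U · c = U^T v for the coefficients: c = (-1/13). The projection is proj_W(v) = U c.
Check: (v - proj_W(v)) · u_1 = 0  (should be 0).
Result: proj_W(v) = (3/13, 0, 2/13).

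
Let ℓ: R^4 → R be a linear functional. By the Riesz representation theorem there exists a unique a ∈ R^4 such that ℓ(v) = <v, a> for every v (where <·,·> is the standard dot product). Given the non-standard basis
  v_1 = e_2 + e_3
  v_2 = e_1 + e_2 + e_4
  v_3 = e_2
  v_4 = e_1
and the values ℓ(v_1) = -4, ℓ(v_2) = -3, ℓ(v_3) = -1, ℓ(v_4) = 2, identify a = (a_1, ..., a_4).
a = (2, -1, -3, -4)

Write a = (a_1, ..., a_4) in the standard basis. For each basis vector v_i, ℓ(v_i) = <v_i, a> is a linear equation in the a_j's. Collect the n equations into a matrix system V a = ℓ, where row i of V is v_i (expressed in the standard basis). Since V is invertible (lower-triangular with 1s on the diagonal, up to permutation), solve by back-substitution:
  V =
[[0, 1, 1, 0],
 [1, 1, 0, 1],
 [0, 1, 0, 0],
 [1, 0, 0, 0]]
  V a = (-4, -3, -1, 2)
Solving gives a = (2, -1, -3, -4).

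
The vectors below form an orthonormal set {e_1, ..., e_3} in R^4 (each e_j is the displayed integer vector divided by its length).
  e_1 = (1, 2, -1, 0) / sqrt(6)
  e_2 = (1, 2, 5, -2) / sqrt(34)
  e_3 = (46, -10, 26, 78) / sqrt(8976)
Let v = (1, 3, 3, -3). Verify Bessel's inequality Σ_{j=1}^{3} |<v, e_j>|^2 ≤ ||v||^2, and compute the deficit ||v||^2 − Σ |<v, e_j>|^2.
Σ |<v, e_j>|^2 = 307/11; ||v||^2 = 28; deficit = 1/11

Write each e_j = u_j / sqrt(<u_j, u_j>) where u_j is the displayed integer vector. Then <v, e_j> = <v, u_j> / sqrt(<u_j, u_j>), so |<v, e_j>|^2 = <v, u_j>^2 / <u_j, u_j>.
Coefficients: <v, e_1> = 4/sqrt(6), <v, e_2> = 28/sqrt(34), <v, e_3> = -140/sqrt(8976).
Square and sum: Σ |<v, e_j>|^2 = 307/11.
Compute ||v||^2 = v·v = 28.
Deficit = 28 − 307/11 = 1/11 ≥ 0, confirming Bessel's inequality. (The deficit equals ||v − Σ <v,e_j> e_j||^2, the squared distance from v to span{e_j}.)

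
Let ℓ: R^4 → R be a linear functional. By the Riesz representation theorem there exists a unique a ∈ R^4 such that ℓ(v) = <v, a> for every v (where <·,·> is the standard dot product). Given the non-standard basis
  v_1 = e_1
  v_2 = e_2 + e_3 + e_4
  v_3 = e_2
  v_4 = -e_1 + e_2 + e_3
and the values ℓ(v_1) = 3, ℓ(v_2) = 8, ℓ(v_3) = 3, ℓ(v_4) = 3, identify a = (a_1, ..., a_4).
a = (3, 3, 3, 2)

Write a = (a_1, ..., a_4) in the standard basis. For each basis vector v_i, ℓ(v_i) = <v_i, a> is a linear equation in the a_j's. Collect the n equations into a matrix system V a = ℓ, where row i of V is v_i (expressed in the standard basis). Since V is invertible (lower-triangular with 1s on the diagonal, up to permutation), solve by back-substitution:
  V =
[[1, 0, 0, 0],
 [0, 1, 1, 1],
 [0, 1, 0, 0],
 [-1, 1, 1, 0]]
  V a = (3, 8, 3, 3)
Solving gives a = (3, 3, 3, 2).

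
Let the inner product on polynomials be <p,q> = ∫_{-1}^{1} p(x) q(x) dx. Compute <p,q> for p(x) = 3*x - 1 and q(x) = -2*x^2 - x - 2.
<p,q> = 10/3

Expand the product: p(x)·q(x) = -6*x^3 - x^2 - 5*x + 2.
∫_{-1}^{1} of each monomial x^k gives [2/(k+1) if k even, 0 if k odd]. Integrating term-by-term (or equivalently evaluating the antiderivative F(x) = -3*x^4/2 - x^3/3 - 5*x^2/2 + 2*x at the endpoints):
  F(1) − F(−1) = -7/3 − (-17/3) = 10/3.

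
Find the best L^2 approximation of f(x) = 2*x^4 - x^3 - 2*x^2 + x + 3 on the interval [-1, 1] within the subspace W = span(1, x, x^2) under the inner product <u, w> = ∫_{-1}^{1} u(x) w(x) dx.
g(x) = -2*x^2/7 + 2*x/5 + 99/35

The best approximation g ∈ W is the orthogonal projection of f onto W. Writing g = a_0 + a_1 x + a_2 x^2, the coefficients solve the normal equations G · a = b where
  G_{ij} = <φ_i, φ_j> and b_i = <f, φ_i>, with φ_0 = 1, φ_1 = x, φ_2 = x^2.
G =
  [2, 0, 2/3]
  [0, 2/3, 0]
  [2/3, 0, 2/5],
b = (82/15, 4/15, 62/35).
Solving gives a_0 = 99/35, a_1 = 2/5, a_2 = -2/7, so
  g(x) = -2*x^2/7 + 2*x/5 + 99/35.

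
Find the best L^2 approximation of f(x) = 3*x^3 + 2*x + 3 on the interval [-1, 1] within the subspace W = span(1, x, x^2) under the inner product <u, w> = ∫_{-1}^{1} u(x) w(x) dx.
g(x) = 19*x/5 + 3

The best approximation g ∈ W is the orthogonal projection of f onto W. Writing g = a_0 + a_1 x + a_2 x^2, the coefficients solve the normal equations G · a = b where
  G_{ij} = <φ_i, φ_j> and b_i = <f, φ_i>, with φ_0 = 1, φ_1 = x, φ_2 = x^2.
G =
  [2, 0, 2/3]
  [0, 2/3, 0]
  [2/3, 0, 2/5],
b = (6, 38/15, 2).
Solving gives a_0 = 3, a_1 = 19/5, a_2 = 0, so
  g(x) = 19*x/5 + 3.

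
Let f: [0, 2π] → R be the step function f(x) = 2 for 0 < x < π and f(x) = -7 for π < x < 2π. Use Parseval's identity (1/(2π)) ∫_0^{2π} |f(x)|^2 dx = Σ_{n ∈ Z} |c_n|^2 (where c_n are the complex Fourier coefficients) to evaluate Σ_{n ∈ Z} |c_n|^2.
Σ |c_n|^2 = 53/2

Parseval equates the L^2 energy of f (normalised by 1/(2π)) with the ℓ^2 sum of its Fourier coefficients: (1/(2π)) ∫_0^{2π} |f|^2 = Σ |c_n|^2.
Compute the left side: (1/(2π)) [∫_0^π 2^2 dx + ∫_π^{2π} (-7)^2 dx] = (1/(2π)) · (4π + 49π) = (4 + 49)/2 = 53/2.
So Σ_{n ∈ Z} |c_n|^2 = 53/2.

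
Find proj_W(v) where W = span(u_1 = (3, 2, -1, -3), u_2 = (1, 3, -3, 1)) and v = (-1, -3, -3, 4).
proj_W(v) = (-930/379, -81/379, -306/379, 1392/379)

Set up U = [u_1 | ... | u_2] ∈ R^(4×2). The projector onto W = col(U) is P = U (U^T U)^(-1) U^T.
Compute U^T U =
  [23, 9]
  [9, 20],
and U^T v = (-18, 3).
Solve U^T U · c = U^T v for the coefficients: c = (-387/379, 231/379). The projection is proj_W(v) = U c.
Check: (v - proj_W(v)) · u_1 = 0  (should be 0).
Check: (v - proj_W(v)) · u_2 = 0  (should be 0).
Result: proj_W(v) = (-930/379, -81/379, -306/379, 1392/379).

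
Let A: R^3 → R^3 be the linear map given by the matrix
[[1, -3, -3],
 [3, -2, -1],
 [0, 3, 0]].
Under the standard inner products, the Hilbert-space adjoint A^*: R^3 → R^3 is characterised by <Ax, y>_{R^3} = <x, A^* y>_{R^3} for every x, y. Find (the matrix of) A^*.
A^* = A^T =
[[1, 3, 0],
 [-3, -2, 3],
 [-3, -1, 0]]

For real matrices with standard dot products, the defining identity <Ax, y> = <x, A^* y> gives (Ax)^T y = x^T (A^*) y, i.e. x^T A^T y = x^T (A^*) y. Since this holds for all x, y, we must have A^* = A^T. Therefore
A^* =
[[1, 3, 0],
 [-3, -2, 3],
 [-3, -1, 0]].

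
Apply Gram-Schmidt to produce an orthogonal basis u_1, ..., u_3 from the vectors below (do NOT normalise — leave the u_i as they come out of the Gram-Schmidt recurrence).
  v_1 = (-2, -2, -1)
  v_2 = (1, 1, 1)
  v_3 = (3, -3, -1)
Orthogonal basis:
  u_1 = (-2, -2, -1)
  u_2 = (-1/9, -1/9, 4/9)
  u_3 = (3, -3, 0)

Apply the Gram-Schmidt recurrence
  u_1 = v_1
  u_i = v_i − Σ_{j<i} ((v_i · u_j) / (u_j · u_j)) · u_j.

Step by step this gives:
  u_1 = (-2, -2, -1)
  u_2 = (-1/9, -1/9, 4/9)
  u_3 = (3, -3, 0)

Orthogonality check:
  u_2 · u_1 = 0 (should be 0)
  u_3 · u_1 = 0 (should be 0)
  u_3 · u_2 = 0 (should be 0)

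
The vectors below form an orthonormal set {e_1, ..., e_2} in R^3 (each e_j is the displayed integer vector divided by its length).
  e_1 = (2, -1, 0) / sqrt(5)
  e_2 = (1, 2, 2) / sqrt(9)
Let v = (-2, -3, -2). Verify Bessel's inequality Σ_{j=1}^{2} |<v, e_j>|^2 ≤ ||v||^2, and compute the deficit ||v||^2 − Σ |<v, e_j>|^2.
Σ |<v, e_j>|^2 = 81/5; ||v||^2 = 17; deficit = 4/5

Write each e_j = u_j / sqrt(<u_j, u_j>) where u_j is the displayed integer vector. Then <v, e_j> = <v, u_j> / sqrt(<u_j, u_j>), so |<v, e_j>|^2 = <v, u_j>^2 / <u_j, u_j>.
Coefficients: <v, e_1> = -1/sqrt(5), <v, e_2> = -12/sqrt(9).
Square and sum: Σ |<v, e_j>|^2 = 81/5.
Compute ||v||^2 = v·v = 17.
Deficit = 17 − 81/5 = 4/5 ≥ 0, confirming Bessel's inequality. (The deficit equals ||v − Σ <v,e_j> e_j||^2, the squared distance from v to span{e_j}.)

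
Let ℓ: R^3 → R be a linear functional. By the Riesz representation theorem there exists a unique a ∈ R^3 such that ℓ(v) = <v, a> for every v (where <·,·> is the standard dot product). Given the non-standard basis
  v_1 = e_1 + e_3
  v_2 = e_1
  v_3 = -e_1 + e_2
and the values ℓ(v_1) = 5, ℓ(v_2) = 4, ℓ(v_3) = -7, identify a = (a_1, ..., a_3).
a = (4, -3, 1)

Write a = (a_1, ..., a_3) in the standard basis. For each basis vector v_i, ℓ(v_i) = <v_i, a> is a linear equation in the a_j's. Collect the n equations into a matrix system V a = ℓ, where row i of V is v_i (expressed in the standard basis). Since V is invertible (lower-triangular with 1s on the diagonal, up to permutation), solve by back-substitution:
  V =
[[1, 0, 1],
 [1, 0, 0],
 [-1, 1, 0]]
  V a = (5, 4, -7)
Solving gives a = (4, -3, 1).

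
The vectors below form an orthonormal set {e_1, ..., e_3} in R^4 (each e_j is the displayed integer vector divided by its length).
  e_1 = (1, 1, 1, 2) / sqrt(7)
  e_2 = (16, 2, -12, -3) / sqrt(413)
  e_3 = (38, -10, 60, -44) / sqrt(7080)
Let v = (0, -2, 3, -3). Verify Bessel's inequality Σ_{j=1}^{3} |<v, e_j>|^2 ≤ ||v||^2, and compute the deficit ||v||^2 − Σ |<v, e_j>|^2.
Σ |<v, e_j>|^2 = 322/15; ||v||^2 = 22; deficit = 8/15

Write each e_j = u_j / sqrt(<u_j, u_j>) where u_j is the displayed integer vector. Then <v, e_j> = <v, u_j> / sqrt(<u_j, u_j>), so |<v, e_j>|^2 = <v, u_j>^2 / <u_j, u_j>.
Coefficients: <v, e_1> = -5/sqrt(7), <v, e_2> = -31/sqrt(413), <v, e_3> = 332/sqrt(7080).
Square and sum: Σ |<v, e_j>|^2 = 322/15.
Compute ||v||^2 = v·v = 22.
Deficit = 22 − 322/15 = 8/15 ≥ 0, confirming Bessel's inequality. (The deficit equals ||v − Σ <v,e_j> e_j||^2, the squared distance from v to span{e_j}.)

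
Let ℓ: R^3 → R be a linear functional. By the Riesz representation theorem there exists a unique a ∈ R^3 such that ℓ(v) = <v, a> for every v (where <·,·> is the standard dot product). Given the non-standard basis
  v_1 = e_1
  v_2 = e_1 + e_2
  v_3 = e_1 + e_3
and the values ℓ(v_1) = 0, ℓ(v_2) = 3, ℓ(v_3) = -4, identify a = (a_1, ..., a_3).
a = (0, 3, -4)

Write a = (a_1, ..., a_3) in the standard basis. For each basis vector v_i, ℓ(v_i) = <v_i, a> is a linear equation in the a_j's. Collect the n equations into a matrix system V a = ℓ, where row i of V is v_i (expressed in the standard basis). Since V is invertible (lower-triangular with 1s on the diagonal, up to permutation), solve by back-substitution:
  V =
[[1, 0, 0],
 [1, 1, 0],
 [1, 0, 1]]
  V a = (0, 3, -4)
Solving gives a = (0, 3, -4).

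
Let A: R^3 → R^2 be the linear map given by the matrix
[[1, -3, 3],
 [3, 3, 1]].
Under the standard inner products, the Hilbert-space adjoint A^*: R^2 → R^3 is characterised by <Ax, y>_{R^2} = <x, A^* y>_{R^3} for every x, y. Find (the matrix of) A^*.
A^* = A^T =
[[1, 3],
 [-3, 3],
 [3, 1]]

For real matrices with standard dot products, the defining identity <Ax, y> = <x, A^* y> gives (Ax)^T y = x^T (A^*) y, i.e. x^T A^T y = x^T (A^*) y. Since this holds for all x, y, we must have A^* = A^T. Therefore
A^* =
[[1, 3],
 [-3, 3],
 [3, 1]].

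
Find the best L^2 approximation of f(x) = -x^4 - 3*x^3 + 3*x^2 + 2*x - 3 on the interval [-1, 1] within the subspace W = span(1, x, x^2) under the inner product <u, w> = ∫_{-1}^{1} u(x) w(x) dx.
g(x) = 15*x^2/7 + x/5 - 102/35

The best approximation g ∈ W is the orthogonal projection of f onto W. Writing g = a_0 + a_1 x + a_2 x^2, the coefficients solve the normal equations G · a = b where
  G_{ij} = <φ_i, φ_j> and b_i = <f, φ_i>, with φ_0 = 1, φ_1 = x, φ_2 = x^2.
G =
  [2, 0, 2/3]
  [0, 2/3, 0]
  [2/3, 0, 2/5],
b = (-22/5, 2/15, -38/35).
Solving gives a_0 = -102/35, a_1 = 1/5, a_2 = 15/7, so
  g(x) = 15*x^2/7 + x/5 - 102/35.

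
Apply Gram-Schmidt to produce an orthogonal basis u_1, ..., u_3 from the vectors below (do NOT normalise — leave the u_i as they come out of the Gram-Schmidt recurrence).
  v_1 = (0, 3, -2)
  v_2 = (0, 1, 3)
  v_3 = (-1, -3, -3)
Orthogonal basis:
  u_1 = (0, 3, -2)
  u_2 = (0, 22/13, 33/13)
  u_3 = (-1, 0, 0)

Apply the Gram-Schmidt recurrence
  u_1 = v_1
  u_i = v_i − Σ_{j<i} ((v_i · u_j) / (u_j · u_j)) · u_j.

Step by step this gives:
  u_1 = (0, 3, -2)
  u_2 = (0, 22/13, 33/13)
  u_3 = (-1, 0, 0)

Orthogonality check:
  u_2 · u_1 = 0 (should be 0)
  u_3 · u_1 = 0 (should be 0)
  u_3 · u_2 = 0 (should be 0)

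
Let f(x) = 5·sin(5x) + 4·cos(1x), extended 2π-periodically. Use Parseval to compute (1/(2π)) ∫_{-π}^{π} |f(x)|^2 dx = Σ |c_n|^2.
Σ |c_n|^2 = 41/2

Expand |f|^2 and use orthogonality of {sin(nx), cos(mx)} on [-π, π]:
  ∫_{-π}^{π} sin(nx)^2 dx = π, ∫ cos(mx)^2 dx = π, and cross terms integrate to 0.
So ∫_{-π}^{π} f(x)^2 dx = 5^2 · π + 4^2 · π = (25 + 16)π.
Divide by 2π: (25 + 16)/2 = 41/2.
By Parseval, this equals Σ |c_n|^2.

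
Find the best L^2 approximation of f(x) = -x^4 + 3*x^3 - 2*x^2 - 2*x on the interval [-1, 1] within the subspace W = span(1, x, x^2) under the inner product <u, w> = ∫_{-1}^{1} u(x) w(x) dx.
g(x) = -20*x^2/7 - x/5 + 3/35

The best approximation g ∈ W is the orthogonal projection of f onto W. Writing g = a_0 + a_1 x + a_2 x^2, the coefficients solve the normal equations G · a = b where
  G_{ij} = <φ_i, φ_j> and b_i = <f, φ_i>, with φ_0 = 1, φ_1 = x, φ_2 = x^2.
G =
  [2, 0, 2/3]
  [0, 2/3, 0]
  [2/3, 0, 2/5],
b = (-26/15, -2/15, -38/35).
Solving gives a_0 = 3/35, a_1 = -1/5, a_2 = -20/7, so
  g(x) = -20*x^2/7 - x/5 + 3/35.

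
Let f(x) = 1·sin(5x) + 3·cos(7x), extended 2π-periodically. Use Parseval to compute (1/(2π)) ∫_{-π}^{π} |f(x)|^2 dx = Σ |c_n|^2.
Σ |c_n|^2 = 5

Expand |f|^2 and use orthogonality of {sin(nx), cos(mx)} on [-π, π]:
  ∫_{-π}^{π} sin(nx)^2 dx = π, ∫ cos(mx)^2 dx = π, and cross terms integrate to 0.
So ∫_{-π}^{π} f(x)^2 dx = 1^2 · π + 3^2 · π = (1 + 9)π.
Divide by 2π: (1 + 9)/2 = 5.
By Parseval, this equals Σ |c_n|^2.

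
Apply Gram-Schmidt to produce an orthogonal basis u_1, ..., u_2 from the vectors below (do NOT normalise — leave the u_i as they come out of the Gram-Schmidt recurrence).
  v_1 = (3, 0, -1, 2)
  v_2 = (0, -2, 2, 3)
Orthogonal basis:
  u_1 = (3, 0, -1, 2)
  u_2 = (-6/7, -2, 16/7, 17/7)

Apply the Gram-Schmidt recurrence
  u_1 = v_1
  u_i = v_i − Σ_{j<i} ((v_i · u_j) / (u_j · u_j)) · u_j.

Step by step this gives:
  u_1 = (3, 0, -1, 2)
  u_2 = (-6/7, -2, 16/7, 17/7)

Orthogonality check:
  u_2 · u_1 = 0 (should be 0)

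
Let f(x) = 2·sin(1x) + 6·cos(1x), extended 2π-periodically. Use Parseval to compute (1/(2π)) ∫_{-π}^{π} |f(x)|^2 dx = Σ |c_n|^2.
Σ |c_n|^2 = 20

Expand |f|^2 and use orthogonality of {sin(nx), cos(mx)} on [-π, π]:
  ∫_{-π}^{π} sin(nx)^2 dx = π, ∫ cos(mx)^2 dx = π, and cross terms integrate to 0.
So ∫_{-π}^{π} f(x)^2 dx = 2^2 · π + 6^2 · π = (4 + 36)π.
Divide by 2π: (4 + 36)/2 = 20.
By Parseval, this equals Σ |c_n|^2.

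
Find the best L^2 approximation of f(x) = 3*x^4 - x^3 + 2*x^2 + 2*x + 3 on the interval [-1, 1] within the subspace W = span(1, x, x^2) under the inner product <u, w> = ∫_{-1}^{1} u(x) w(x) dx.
g(x) = 32*x^2/7 + 7*x/5 + 96/35

The best approximation g ∈ W is the orthogonal projection of f onto W. Writing g = a_0 + a_1 x + a_2 x^2, the coefficients solve the normal equations G · a = b where
  G_{ij} = <φ_i, φ_j> and b_i = <f, φ_i>, with φ_0 = 1, φ_1 = x, φ_2 = x^2.
G =
  [2, 0, 2/3]
  [0, 2/3, 0]
  [2/3, 0, 2/5],
b = (128/15, 14/15, 128/35).
Solving gives a_0 = 96/35, a_1 = 7/5, a_2 = 32/7, so
  g(x) = 32*x^2/7 + 7*x/5 + 96/35.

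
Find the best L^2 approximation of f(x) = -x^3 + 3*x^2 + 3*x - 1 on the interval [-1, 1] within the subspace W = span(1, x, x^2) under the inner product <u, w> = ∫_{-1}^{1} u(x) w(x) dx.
g(x) = 3*x^2 + 12*x/5 - 1

The best approximation g ∈ W is the orthogonal projection of f onto W. Writing g = a_0 + a_1 x + a_2 x^2, the coefficients solve the normal equations G · a = b where
  G_{ij} = <φ_i, φ_j> and b_i = <f, φ_i>, with φ_0 = 1, φ_1 = x, φ_2 = x^2.
G =
  [2, 0, 2/3]
  [0, 2/3, 0]
  [2/3, 0, 2/5],
b = (0, 8/5, 8/15).
Solving gives a_0 = -1, a_1 = 12/5, a_2 = 3, so
  g(x) = 3*x^2 + 12*x/5 - 1.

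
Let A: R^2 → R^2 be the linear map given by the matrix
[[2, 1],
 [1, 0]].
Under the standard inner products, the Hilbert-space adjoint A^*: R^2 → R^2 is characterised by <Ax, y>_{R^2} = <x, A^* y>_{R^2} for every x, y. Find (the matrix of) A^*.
A^* = A^T =
[[2, 1],
 [1, 0]]

For real matrices with standard dot products, the defining identity <Ax, y> = <x, A^* y> gives (Ax)^T y = x^T (A^*) y, i.e. x^T A^T y = x^T (A^*) y. Since this holds for all x, y, we must have A^* = A^T. Therefore
A^* =
[[2, 1],
 [1, 0]].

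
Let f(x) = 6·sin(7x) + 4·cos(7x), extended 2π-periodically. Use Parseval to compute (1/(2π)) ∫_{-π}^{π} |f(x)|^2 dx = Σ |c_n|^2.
Σ |c_n|^2 = 26

Expand |f|^2 and use orthogonality of {sin(nx), cos(mx)} on [-π, π]:
  ∫_{-π}^{π} sin(nx)^2 dx = π, ∫ cos(mx)^2 dx = π, and cross terms integrate to 0.
So ∫_{-π}^{π} f(x)^2 dx = 6^2 · π + 4^2 · π = (36 + 16)π.
Divide by 2π: (36 + 16)/2 = 26.
By Parseval, this equals Σ |c_n|^2.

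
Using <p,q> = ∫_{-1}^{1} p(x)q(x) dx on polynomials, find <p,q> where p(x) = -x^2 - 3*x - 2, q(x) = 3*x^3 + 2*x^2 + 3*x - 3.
<p,q> = 14/15

Expand the product: p(x)·q(x) = -3*x^5 - 11*x^4 - 15*x^3 - 10*x^2 + 3*x + 6.
∫_{-1}^{1} of each monomial x^k gives [2/(k+1) if k even, 0 if k odd]. Integrating term-by-term (or equivalently evaluating the antiderivative F(x) = -x^6/2 - 11*x^5/5 - 15*x^4/4 - 10*x^3/3 + 3*x^2/2 + 6*x at the endpoints):
  F(1) − F(−1) = -137/60 − (-193/60) = 14/15.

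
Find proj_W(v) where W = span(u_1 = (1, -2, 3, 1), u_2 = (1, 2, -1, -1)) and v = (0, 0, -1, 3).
proj_W(v) = (-11/14, -4/7, -3/14, 2/7)

Set up U = [u_1 | ... | u_2] ∈ R^(4×2). The projector onto W = col(U) is P = U (U^T U)^(-1) U^T.
Compute U^T U =
  [15, -7]
  [-7, 7],
and U^T v = (0, -2).
Solve U^T U · c = U^T v for the coefficients: c = (-1/4, -15/28). The projection is proj_W(v) = U c.
Check: (v - proj_W(v)) · u_1 = 0  (should be 0).
Check: (v - proj_W(v)) · u_2 = 0  (should be 0).
Result: proj_W(v) = (-11/14, -4/7, -3/14, 2/7).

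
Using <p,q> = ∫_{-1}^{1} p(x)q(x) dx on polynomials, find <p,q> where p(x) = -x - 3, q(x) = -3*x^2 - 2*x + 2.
<p,q> = -14/3

Expand the product: p(x)·q(x) = 3*x^3 + 11*x^2 + 4*x - 6.
∫_{-1}^{1} of each monomial x^k gives [2/(k+1) if k even, 0 if k odd]. Integrating term-by-term (or equivalently evaluating the antiderivative F(x) = 3*x^4/4 + 11*x^3/3 + 2*x^2 - 6*x at the endpoints):
  F(1) − F(−1) = 5/12 − (61/12) = -14/3.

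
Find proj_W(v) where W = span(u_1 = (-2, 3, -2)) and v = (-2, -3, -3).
proj_W(v) = (-2/17, 3/17, -2/17)

Set up U = [u_1 | ... | u_1] ∈ R^(3×1). The projector onto W = col(U) is P = U (U^T U)^(-1) U^T.
Compute U^T U =
  [17],
and U^T v = (1).
Solve U^T U · c = U^T v for the coefficients: c = (1/17). The projection is proj_W(v) = U c.
Check: (v - proj_W(v)) · u_1 = 0  (should be 0).
Result: proj_W(v) = (-2/17, 3/17, -2/17).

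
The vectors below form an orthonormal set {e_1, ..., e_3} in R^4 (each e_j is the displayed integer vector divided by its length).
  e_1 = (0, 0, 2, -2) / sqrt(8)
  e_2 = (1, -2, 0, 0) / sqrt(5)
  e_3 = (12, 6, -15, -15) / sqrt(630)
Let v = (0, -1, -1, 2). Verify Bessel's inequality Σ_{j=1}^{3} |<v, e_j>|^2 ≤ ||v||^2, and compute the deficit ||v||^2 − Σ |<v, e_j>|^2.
Σ |<v, e_j>|^2 = 6; ||v||^2 = 6; deficit = 0

Write each e_j = u_j / sqrt(<u_j, u_j>) where u_j is the displayed integer vector. Then <v, e_j> = <v, u_j> / sqrt(<u_j, u_j>), so |<v, e_j>|^2 = <v, u_j>^2 / <u_j, u_j>.
Coefficients: <v, e_1> = -6/sqrt(8), <v, e_2> = 2/sqrt(5), <v, e_3> = -21/sqrt(630).
Square and sum: Σ |<v, e_j>|^2 = 6.
Compute ||v||^2 = v·v = 6.
Deficit = 6 − 6 = 0 ≥ 0, confirming Bessel's inequality. (The deficit equals ||v − Σ <v,e_j> e_j||^2, the squared distance from v to span{e_j}.)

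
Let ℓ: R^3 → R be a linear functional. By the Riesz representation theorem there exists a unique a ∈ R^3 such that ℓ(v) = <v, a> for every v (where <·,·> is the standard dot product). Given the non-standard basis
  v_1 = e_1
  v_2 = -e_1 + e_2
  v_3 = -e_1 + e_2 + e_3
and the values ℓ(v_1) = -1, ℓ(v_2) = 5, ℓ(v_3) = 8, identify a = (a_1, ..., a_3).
a = (-1, 4, 3)

Write a = (a_1, ..., a_3) in the standard basis. For each basis vector v_i, ℓ(v_i) = <v_i, a> is a linear equation in the a_j's. Collect the n equations into a matrix system V a = ℓ, where row i of V is v_i (expressed in the standard basis). Since V is invertible (lower-triangular with 1s on the diagonal, up to permutation), solve by back-substitution:
  V =
[[1, 0, 0],
 [-1, 1, 0],
 [-1, 1, 1]]
  V a = (-1, 5, 8)
Solving gives a = (-1, 4, 3).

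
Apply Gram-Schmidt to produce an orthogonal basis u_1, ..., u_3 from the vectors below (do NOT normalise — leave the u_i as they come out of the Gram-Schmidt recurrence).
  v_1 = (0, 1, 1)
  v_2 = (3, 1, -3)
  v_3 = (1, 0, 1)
Orthogonal basis:
  u_1 = (0, 1, 1)
  u_2 = (3, 2, -2)
  u_3 = (14/17, -21/34, 21/34)

Apply the Gram-Schmidt recurrence
  u_1 = v_1
  u_i = v_i − Σ_{j<i} ((v_i · u_j) / (u_j · u_j)) · u_j.

Step by step this gives:
  u_1 = (0, 1, 1)
  u_2 = (3, 2, -2)
  u_3 = (14/17, -21/34, 21/34)

Orthogonality check:
  u_2 · u_1 = 0 (should be 0)
  u_3 · u_1 = 0 (should be 0)
  u_3 · u_2 = 0 (should be 0)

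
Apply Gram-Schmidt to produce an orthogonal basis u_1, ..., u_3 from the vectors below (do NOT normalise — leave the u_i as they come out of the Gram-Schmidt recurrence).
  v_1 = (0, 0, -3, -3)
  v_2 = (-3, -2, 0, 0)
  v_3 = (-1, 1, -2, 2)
Orthogonal basis:
  u_1 = (0, 0, -3, -3)
  u_2 = (-3, -2, 0, 0)
  u_3 = (-10/13, 15/13, -2, 2)

Apply the Gram-Schmidt recurrence
  u_1 = v_1
  u_i = v_i − Σ_{j<i} ((v_i · u_j) / (u_j · u_j)) · u_j.

Step by step this gives:
  u_1 = (0, 0, -3, -3)
  u_2 = (-3, -2, 0, 0)
  u_3 = (-10/13, 15/13, -2, 2)

Orthogonality check:
  u_2 · u_1 = 0 (should be 0)
  u_3 · u_1 = 0 (should be 0)
  u_3 · u_2 = 0 (should be 0)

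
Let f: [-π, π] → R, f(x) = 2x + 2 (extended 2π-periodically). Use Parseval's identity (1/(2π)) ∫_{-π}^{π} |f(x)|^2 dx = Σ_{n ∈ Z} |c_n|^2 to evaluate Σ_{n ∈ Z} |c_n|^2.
Σ |c_n|^2 = 4π^2/3 + 4

Expand and integrate term by term over [-π, π]:
  ∫ (2x)^2 dx = 4·(2π^3/3); ∫ 2·2·(2)·x dx = 0 (odd integrand); ∫ 2^2 dx = 4·2π.
So (1/(2π)) ∫_{-π}^{π} (2x + 2)^2 dx = 4π^2/3 + 4 = 4π^2/3 + 4.
Parseval ⇒ Σ |c_n|^2 = 4π^2/3 + 4.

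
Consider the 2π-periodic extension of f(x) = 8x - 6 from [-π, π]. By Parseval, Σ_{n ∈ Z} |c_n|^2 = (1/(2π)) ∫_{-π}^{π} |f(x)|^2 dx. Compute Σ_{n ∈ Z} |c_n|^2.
Σ |c_n|^2 = 64π^2/3 + 36

Expand and integrate term by term over [-π, π]:
  ∫ (8x)^2 dx = 64·(2π^3/3); ∫ 2·8·(-6)·x dx = 0 (odd integrand); ∫ (-6)^2 dx = 36·2π.
So (1/(2π)) ∫_{-π}^{π} (8x - 6)^2 dx = 64π^2/3 + 36 = 64π^2/3 + 36.
Parseval ⇒ Σ |c_n|^2 = 64π^2/3 + 36.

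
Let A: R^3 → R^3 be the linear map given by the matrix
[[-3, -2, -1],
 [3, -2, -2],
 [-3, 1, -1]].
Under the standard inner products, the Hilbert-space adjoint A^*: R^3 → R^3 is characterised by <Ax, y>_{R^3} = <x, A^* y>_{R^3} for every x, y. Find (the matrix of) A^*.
A^* = A^T =
[[-3, 3, -3],
 [-2, -2, 1],
 [-1, -2, -1]]

For real matrices with standard dot products, the defining identity <Ax, y> = <x, A^* y> gives (Ax)^T y = x^T (A^*) y, i.e. x^T A^T y = x^T (A^*) y. Since this holds for all x, y, we must have A^* = A^T. Therefore
A^* =
[[-3, 3, -3],
 [-2, -2, 1],
 [-1, -2, -1]].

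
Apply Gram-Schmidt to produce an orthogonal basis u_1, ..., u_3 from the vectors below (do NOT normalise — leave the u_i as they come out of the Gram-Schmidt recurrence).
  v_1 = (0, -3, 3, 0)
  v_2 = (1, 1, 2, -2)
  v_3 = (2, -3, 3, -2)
Orthogonal basis:
  u_1 = (0, -3, 3, 0)
  u_2 = (1, 3/2, 3/2, -2)
  u_3 = (26/19, -18/19, -18/19, -14/19)

Apply the Gram-Schmidt recurrence
  u_1 = v_1
  u_i = v_i − Σ_{j<i} ((v_i · u_j) / (u_j · u_j)) · u_j.

Step by step this gives:
  u_1 = (0, -3, 3, 0)
  u_2 = (1, 3/2, 3/2, -2)
  u_3 = (26/19, -18/19, -18/19, -14/19)

Orthogonality check:
  u_2 · u_1 = 0 (should be 0)
  u_3 · u_1 = 0 (should be 0)
  u_3 · u_2 = 0 (should be 0)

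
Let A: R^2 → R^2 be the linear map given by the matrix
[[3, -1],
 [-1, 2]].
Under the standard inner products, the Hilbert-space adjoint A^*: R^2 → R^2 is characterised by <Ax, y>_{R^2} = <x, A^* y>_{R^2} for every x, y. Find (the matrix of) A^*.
A^* = A^T =
[[3, -1],
 [-1, 2]]

For real matrices with standard dot products, the defining identity <Ax, y> = <x, A^* y> gives (Ax)^T y = x^T (A^*) y, i.e. x^T A^T y = x^T (A^*) y. Since this holds for all x, y, we must have A^* = A^T. Therefore
A^* =
[[3, -1],
 [-1, 2]].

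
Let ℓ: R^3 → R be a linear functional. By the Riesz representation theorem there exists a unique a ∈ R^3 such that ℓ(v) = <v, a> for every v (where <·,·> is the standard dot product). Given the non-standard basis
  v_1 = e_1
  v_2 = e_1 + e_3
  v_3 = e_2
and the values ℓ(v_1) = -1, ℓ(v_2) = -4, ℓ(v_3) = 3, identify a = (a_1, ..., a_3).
a = (-1, 3, -3)

Write a = (a_1, ..., a_3) in the standard basis. For each basis vector v_i, ℓ(v_i) = <v_i, a> is a linear equation in the a_j's. Collect the n equations into a matrix system V a = ℓ, where row i of V is v_i (expressed in the standard basis). Since V is invertible (lower-triangular with 1s on the diagonal, up to permutation), solve by back-substitution:
  V =
[[1, 0, 0],
 [1, 0, 1],
 [0, 1, 0]]
  V a = (-1, -4, 3)
Solving gives a = (-1, 3, -3).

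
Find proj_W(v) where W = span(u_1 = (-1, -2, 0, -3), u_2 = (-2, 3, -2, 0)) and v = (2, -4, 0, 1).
proj_W(v) = (437/222, -305/111, 212/111, 13/74)

Set up U = [u_1 | ... | u_2] ∈ R^(4×2). The projector onto W = col(U) is P = U (U^T U)^(-1) U^T.
Compute U^T U =
  [14, -4]
  [-4, 17],
and U^T v = (3, -16).
Solve U^T U · c = U^T v for the coefficients: c = (-13/222, -106/111). The projection is proj_W(v) = U c.
Check: (v - proj_W(v)) · u_1 = 0  (should be 0).
Check: (v - proj_W(v)) · u_2 = 0  (should be 0).
Result: proj_W(v) = (437/222, -305/111, 212/111, 13/74).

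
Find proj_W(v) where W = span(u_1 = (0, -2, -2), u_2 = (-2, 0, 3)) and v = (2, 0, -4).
proj_W(v) = (40/17, -4/17, -64/17)

Set up U = [u_1 | ... | u_2] ∈ R^(3×2). The projector onto W = col(U) is P = U (U^T U)^(-1) U^T.
Compute U^T U =
  [8, -6]
  [-6, 13],
and U^T v = (8, -16).
Solve U^T U · c = U^T v for the coefficients: c = (2/17, -20/17). The projection is proj_W(v) = U c.
Check: (v - proj_W(v)) · u_1 = 0  (should be 0).
Check: (v - proj_W(v)) · u_2 = 0  (should be 0).
Result: proj_W(v) = (40/17, -4/17, -64/17).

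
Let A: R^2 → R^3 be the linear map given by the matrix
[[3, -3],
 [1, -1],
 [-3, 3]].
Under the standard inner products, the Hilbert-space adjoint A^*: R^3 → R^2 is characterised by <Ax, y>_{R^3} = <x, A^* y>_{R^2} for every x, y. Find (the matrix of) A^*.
A^* = A^T =
[[3, 1, -3],
 [-3, -1, 3]]

For real matrices with standard dot products, the defining identity <Ax, y> = <x, A^* y> gives (Ax)^T y = x^T (A^*) y, i.e. x^T A^T y = x^T (A^*) y. Since this holds for all x, y, we must have A^* = A^T. Therefore
A^* =
[[3, 1, -3],
 [-3, -1, 3]].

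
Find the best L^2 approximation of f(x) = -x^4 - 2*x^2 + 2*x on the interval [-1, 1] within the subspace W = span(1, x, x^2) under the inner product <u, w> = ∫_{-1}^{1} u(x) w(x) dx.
g(x) = -20*x^2/7 + 2*x + 3/35

The best approximation g ∈ W is the orthogonal projection of f onto W. Writing g = a_0 + a_1 x + a_2 x^2, the coefficients solve the normal equations G · a = b where
  G_{ij} = <φ_i, φ_j> and b_i = <f, φ_i>, with φ_0 = 1, φ_1 = x, φ_2 = x^2.
G =
  [2, 0, 2/3]
  [0, 2/3, 0]
  [2/3, 0, 2/5],
b = (-26/15, 4/3, -38/35).
Solving gives a_0 = 3/35, a_1 = 2, a_2 = -20/7, so
  g(x) = -20*x^2/7 + 2*x + 3/35.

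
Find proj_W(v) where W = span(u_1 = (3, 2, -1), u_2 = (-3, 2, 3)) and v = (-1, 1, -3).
proj_W(v) = (39/61, -14/61, -33/61)

Set up U = [u_1 | ... | u_2] ∈ R^(3×2). The projector onto W = col(U) is P = U (U^T U)^(-1) U^T.
Compute U^T U =
  [14, -8]
  [-8, 22],
and U^T v = (2, -4).
Solve U^T U · c = U^T v for the coefficients: c = (3/61, -10/61). The projection is proj_W(v) = U c.
Check: (v - proj_W(v)) · u_1 = 0  (should be 0).
Check: (v - proj_W(v)) · u_2 = 0  (should be 0).
Result: proj_W(v) = (39/61, -14/61, -33/61).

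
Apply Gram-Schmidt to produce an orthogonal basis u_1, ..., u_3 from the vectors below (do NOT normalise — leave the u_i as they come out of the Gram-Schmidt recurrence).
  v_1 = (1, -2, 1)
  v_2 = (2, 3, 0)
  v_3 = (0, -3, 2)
Orthogonal basis:
  u_1 = (1, -2, 1)
  u_2 = (8/3, 5/3, 2/3)
  u_3 = (-12/31, 8/31, 28/31)

Apply the Gram-Schmidt recurrence
  u_1 = v_1
  u_i = v_i − Σ_{j<i} ((v_i · u_j) / (u_j · u_j)) · u_j.

Step by step this gives:
  u_1 = (1, -2, 1)
  u_2 = (8/3, 5/3, 2/3)
  u_3 = (-12/31, 8/31, 28/31)

Orthogonality check:
  u_2 · u_1 = 0 (should be 0)
  u_3 · u_1 = 0 (should be 0)
  u_3 · u_2 = 0 (should be 0)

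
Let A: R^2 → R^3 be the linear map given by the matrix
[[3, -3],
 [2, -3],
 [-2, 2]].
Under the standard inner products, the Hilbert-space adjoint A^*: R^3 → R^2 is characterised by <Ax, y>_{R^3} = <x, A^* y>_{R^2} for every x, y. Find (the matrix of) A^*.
A^* = A^T =
[[3, 2, -2],
 [-3, -3, 2]]

For real matrices with standard dot products, the defining identity <Ax, y> = <x, A^* y> gives (Ax)^T y = x^T (A^*) y, i.e. x^T A^T y = x^T (A^*) y. Since this holds for all x, y, we must have A^* = A^T. Therefore
A^* =
[[3, 2, -2],
 [-3, -3, 2]].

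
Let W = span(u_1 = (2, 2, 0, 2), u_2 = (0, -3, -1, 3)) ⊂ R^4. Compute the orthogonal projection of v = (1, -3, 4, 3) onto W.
proj_W(v) = (1/3, -107/57, -14/19, 145/57)

Set up U = [u_1 | ... | u_2] ∈ R^(4×2). The projector onto W = col(U) is P = U (U^T U)^(-1) U^T.
Compute U^T U =
  [12, 0]
  [0, 19],
and U^T v = (2, 14).
Solve U^T U · c = U^T v for the coefficients: c = (1/6, 14/19). The projection is proj_W(v) = U c.
Check: (v - proj_W(v)) · u_1 = 0  (should be 0).
Check: (v - proj_W(v)) · u_2 = 0  (should be 0).
Result: proj_W(v) = (1/3, -107/57, -14/19, 145/57).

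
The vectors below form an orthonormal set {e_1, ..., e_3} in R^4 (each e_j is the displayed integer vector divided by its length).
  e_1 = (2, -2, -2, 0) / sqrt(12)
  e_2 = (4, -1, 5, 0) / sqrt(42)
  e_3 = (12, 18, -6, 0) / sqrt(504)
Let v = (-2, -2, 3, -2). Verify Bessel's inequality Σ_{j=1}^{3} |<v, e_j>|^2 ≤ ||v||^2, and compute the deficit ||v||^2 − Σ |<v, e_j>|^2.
Σ |<v, e_j>|^2 = 17; ||v||^2 = 21; deficit = 4

Write each e_j = u_j / sqrt(<u_j, u_j>) where u_j is the displayed integer vector. Then <v, e_j> = <v, u_j> / sqrt(<u_j, u_j>), so |<v, e_j>|^2 = <v, u_j>^2 / <u_j, u_j>.
Coefficients: <v, e_1> = -6/sqrt(12), <v, e_2> = 9/sqrt(42), <v, e_3> = -78/sqrt(504).
Square and sum: Σ |<v, e_j>|^2 = 17.
Compute ||v||^2 = v·v = 21.
Deficit = 21 − 17 = 4 ≥ 0, confirming Bessel's inequality. (The deficit equals ||v − Σ <v,e_j> e_j||^2, the squared distance from v to span{e_j}.)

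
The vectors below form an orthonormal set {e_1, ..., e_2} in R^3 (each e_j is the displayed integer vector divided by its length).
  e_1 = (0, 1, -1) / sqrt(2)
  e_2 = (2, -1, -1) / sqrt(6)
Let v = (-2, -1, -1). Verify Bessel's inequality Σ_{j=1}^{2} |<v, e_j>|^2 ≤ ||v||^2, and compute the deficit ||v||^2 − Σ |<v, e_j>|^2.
Σ |<v, e_j>|^2 = 2/3; ||v||^2 = 6; deficit = 16/3

Write each e_j = u_j / sqrt(<u_j, u_j>) where u_j is the displayed integer vector. Then <v, e_j> = <v, u_j> / sqrt(<u_j, u_j>), so |<v, e_j>|^2 = <v, u_j>^2 / <u_j, u_j>.
Coefficients: <v, e_1> = 0/sqrt(2), <v, e_2> = -2/sqrt(6).
Square and sum: Σ |<v, e_j>|^2 = 2/3.
Compute ||v||^2 = v·v = 6.
Deficit = 6 − 2/3 = 16/3 ≥ 0, confirming Bessel's inequality. (The deficit equals ||v − Σ <v,e_j> e_j||^2, the squared distance from v to span{e_j}.)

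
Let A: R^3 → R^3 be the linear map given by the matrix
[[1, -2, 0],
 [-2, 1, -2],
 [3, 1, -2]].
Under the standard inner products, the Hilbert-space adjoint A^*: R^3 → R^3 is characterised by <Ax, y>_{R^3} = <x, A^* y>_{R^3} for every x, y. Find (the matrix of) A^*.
A^* = A^T =
[[1, -2, 3],
 [-2, 1, 1],
 [0, -2, -2]]

For real matrices with standard dot products, the defining identity <Ax, y> = <x, A^* y> gives (Ax)^T y = x^T (A^*) y, i.e. x^T A^T y = x^T (A^*) y. Since this holds for all x, y, we must have A^* = A^T. Therefore
A^* =
[[1, -2, 3],
 [-2, 1, 1],
 [0, -2, -2]].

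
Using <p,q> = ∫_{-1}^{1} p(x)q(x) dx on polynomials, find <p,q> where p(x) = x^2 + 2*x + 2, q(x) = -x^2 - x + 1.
<p,q> = 8/5

Expand the product: p(x)·q(x) = -x^4 - 3*x^3 - 3*x^2 + 2.
∫_{-1}^{1} of each monomial x^k gives [2/(k+1) if k even, 0 if k odd]. Integrating term-by-term (or equivalently evaluating the antiderivative F(x) = -x^5/5 - 3*x^4/4 - x^3 + 2*x at the endpoints):
  F(1) − F(−1) = 1/20 − (-31/20) = 8/5.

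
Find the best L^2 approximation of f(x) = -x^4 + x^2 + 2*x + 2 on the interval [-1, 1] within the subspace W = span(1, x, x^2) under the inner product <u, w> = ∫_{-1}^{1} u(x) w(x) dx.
g(x) = x^2/7 + 2*x + 73/35

The best approximation g ∈ W is the orthogonal projection of f onto W. Writing g = a_0 + a_1 x + a_2 x^2, the coefficients solve the normal equations G · a = b where
  G_{ij} = <φ_i, φ_j> and b_i = <f, φ_i>, with φ_0 = 1, φ_1 = x, φ_2 = x^2.
G =
  [2, 0, 2/3]
  [0, 2/3, 0]
  [2/3, 0, 2/5],
b = (64/15, 4/3, 152/105).
Solving gives a_0 = 73/35, a_1 = 2, a_2 = 1/7, so
  g(x) = x^2/7 + 2*x + 73/35.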